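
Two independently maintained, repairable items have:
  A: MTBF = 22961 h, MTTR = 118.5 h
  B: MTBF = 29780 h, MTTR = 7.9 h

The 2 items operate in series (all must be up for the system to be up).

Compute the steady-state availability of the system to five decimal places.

A(A) = MTBF/(MTBF+MTTR) = 22961/(22961+118.5) = 0.994866
A(B) = MTBF/(MTBF+MTTR) = 29780/(29780+7.9) = 0.999735
Series availability: 0.994866 × 0.999735 = 0.99460

0.99460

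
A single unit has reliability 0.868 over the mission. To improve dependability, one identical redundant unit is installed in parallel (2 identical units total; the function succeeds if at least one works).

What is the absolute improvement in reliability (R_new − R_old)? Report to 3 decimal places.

0.115

R_before = 0.868
R_after = 1 − (1 − 0.868)^2 = 0.983
ΔR = 0.983 − 0.868 = 0.115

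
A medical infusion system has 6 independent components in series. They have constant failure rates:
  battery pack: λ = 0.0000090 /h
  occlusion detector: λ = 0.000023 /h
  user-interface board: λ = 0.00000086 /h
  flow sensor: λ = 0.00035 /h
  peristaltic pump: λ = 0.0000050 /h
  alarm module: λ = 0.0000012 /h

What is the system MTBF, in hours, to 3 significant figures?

2570

Series of exponential components: λ_sys = Σ λ_i
λ_sys = 0.0000090 + 0.000023 + 0.00000086 + 0.00035 + 0.0000050 + 0.0000012 = 3.8906e-04 /h
MTBF = 1 / λ_sys = 2570 h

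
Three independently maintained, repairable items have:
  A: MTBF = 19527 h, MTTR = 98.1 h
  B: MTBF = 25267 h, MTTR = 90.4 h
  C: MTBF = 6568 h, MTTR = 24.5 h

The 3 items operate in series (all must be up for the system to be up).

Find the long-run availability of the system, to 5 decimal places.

A(A) = MTBF/(MTBF+MTTR) = 19527/(19527+98.1) = 0.995001
A(B) = MTBF/(MTBF+MTTR) = 25267/(25267+90.4) = 0.996435
A(C) = MTBF/(MTBF+MTTR) = 6568/(6568+24.5) = 0.996284
Series availability: 0.995001 × 0.996435 × 0.996284 = 0.98777

0.98777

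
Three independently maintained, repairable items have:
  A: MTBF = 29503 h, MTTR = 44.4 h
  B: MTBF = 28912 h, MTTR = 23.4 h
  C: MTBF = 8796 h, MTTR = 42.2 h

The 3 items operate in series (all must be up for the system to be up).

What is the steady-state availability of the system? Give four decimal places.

A(A) = MTBF/(MTBF+MTTR) = 29503/(29503+44.4) = 0.998497
A(B) = MTBF/(MTBF+MTTR) = 28912/(28912+23.4) = 0.999191
A(C) = MTBF/(MTBF+MTTR) = 8796/(8796+42.2) = 0.995225
Series availability: 0.998497 × 0.999191 × 0.995225 = 0.9929

0.9929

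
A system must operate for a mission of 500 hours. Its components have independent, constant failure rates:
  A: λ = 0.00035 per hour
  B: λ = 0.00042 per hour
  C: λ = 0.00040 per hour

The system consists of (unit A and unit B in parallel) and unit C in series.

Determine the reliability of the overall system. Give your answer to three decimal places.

0.794

R(A) = exp(−0.00035 × 500) = 0.83946
R(B) = exp(−0.00042 × 500) = 0.81058
R(C) = exp(−0.00040 × 500) = 0.81873
Parallel (A and B): 1 − (1 − 0.83946)(1 − 0.81058) = 0.96959
Series ([0.96959] and C): 0.96959 × 0.81873 = 0.794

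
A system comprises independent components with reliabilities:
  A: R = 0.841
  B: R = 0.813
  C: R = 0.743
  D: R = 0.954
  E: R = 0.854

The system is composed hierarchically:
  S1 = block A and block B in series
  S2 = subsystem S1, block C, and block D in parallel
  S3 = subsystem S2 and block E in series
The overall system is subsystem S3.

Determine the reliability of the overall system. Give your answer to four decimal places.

Series (A and B): 0.841000 × 0.813000 = 0.683733
Parallel ([0.683733], C, and D): 1 − (1 − 0.683733)(1 − 0.743000)(1 − 0.954000) = 0.996261
Series ([0.996261] and E): 0.996261 × 0.854000 = 0.8508

0.8508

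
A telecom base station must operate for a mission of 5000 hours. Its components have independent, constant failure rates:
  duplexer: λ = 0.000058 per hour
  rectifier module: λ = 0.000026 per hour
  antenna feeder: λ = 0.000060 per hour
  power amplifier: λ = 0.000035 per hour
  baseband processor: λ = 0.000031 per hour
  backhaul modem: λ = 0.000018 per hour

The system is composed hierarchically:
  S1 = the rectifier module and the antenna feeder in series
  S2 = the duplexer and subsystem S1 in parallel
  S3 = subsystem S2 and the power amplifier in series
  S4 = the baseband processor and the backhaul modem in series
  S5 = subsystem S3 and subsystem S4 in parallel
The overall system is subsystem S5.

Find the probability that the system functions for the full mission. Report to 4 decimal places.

0.9491

R(duplexer) = exp(−0.000058 × 5000) = 0.748264
R(rectifier module) = exp(−0.000026 × 5000) = 0.878095
R(antenna feeder) = exp(−0.000060 × 5000) = 0.740818
R(power amplifier) = exp(−0.000035 × 5000) = 0.839457
R(baseband processor) = exp(−0.000031 × 5000) = 0.856415
R(backhaul modem) = exp(−0.000018 × 5000) = 0.913931
Series (rectifier module and antenna feeder): 0.878095 × 0.740818 = 0.650509
Parallel (duplexer and [0.650509]): 1 − (1 − 0.748264)(1 − 0.650509) = 0.912021
Series ([0.912021] and power amplifier): 0.912021 × 0.839457 = 0.765602
Series (baseband processor and backhaul modem): 0.856415 × 0.913931 = 0.782704
Parallel ([0.765602] and [0.782704]): 1 − (1 − 0.765602)(1 − 0.782704) = 0.9491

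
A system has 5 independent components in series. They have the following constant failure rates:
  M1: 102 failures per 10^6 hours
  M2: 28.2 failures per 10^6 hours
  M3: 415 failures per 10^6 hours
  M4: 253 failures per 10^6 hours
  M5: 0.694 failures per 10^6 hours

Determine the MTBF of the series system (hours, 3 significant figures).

1250

Series of exponential components: λ_sys = Σ λ_i
λ_sys = 0.000102 + 0.0000282 + 0.000415 + 0.000253 + 0.000000694 = 7.9889e-04 /h
MTBF = 1 / λ_sys = 1250 h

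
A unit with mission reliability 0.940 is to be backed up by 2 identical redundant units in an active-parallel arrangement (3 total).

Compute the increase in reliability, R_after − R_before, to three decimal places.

0.060

R_before = 0.940
R_after = 1 − (1 − 0.940)^3 = 1.000
ΔR = 1.000 − 0.940 = 0.060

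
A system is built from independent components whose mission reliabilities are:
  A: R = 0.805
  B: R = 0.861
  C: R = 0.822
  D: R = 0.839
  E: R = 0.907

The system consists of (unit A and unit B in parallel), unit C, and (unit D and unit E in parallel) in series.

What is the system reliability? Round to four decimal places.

Parallel (A and B): 1 − (1 − 0.805000)(1 − 0.861000) = 0.972895
Parallel (D and E): 1 − (1 − 0.839000)(1 − 0.907000) = 0.985027
Series ([0.972895], C, and [0.985027]): 0.972895 × 0.822000 × 0.985027 = 0.7877

0.7877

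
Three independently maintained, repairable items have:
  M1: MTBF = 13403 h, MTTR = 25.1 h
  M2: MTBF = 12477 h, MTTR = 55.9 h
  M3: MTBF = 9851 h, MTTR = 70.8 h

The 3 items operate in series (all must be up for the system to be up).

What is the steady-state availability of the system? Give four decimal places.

A(M1) = MTBF/(MTBF+MTTR) = 13403/(13403+25.1) = 0.998131
A(M2) = MTBF/(MTBF+MTTR) = 12477/(12477+55.9) = 0.995540
A(M3) = MTBF/(MTBF+MTTR) = 9851/(9851+70.8) = 0.992864
Series availability: 0.998131 × 0.995540 × 0.992864 = 0.9866

0.9866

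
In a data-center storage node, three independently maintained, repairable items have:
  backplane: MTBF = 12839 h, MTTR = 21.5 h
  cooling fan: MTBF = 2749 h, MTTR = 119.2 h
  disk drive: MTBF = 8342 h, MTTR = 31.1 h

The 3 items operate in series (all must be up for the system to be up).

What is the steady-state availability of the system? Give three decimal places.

A(backplane) = MTBF/(MTBF+MTTR) = 12839/(12839+21.5) = 0.998328
A(cooling fan) = MTBF/(MTBF+MTTR) = 2749/(2749+119.2) = 0.958441
A(disk drive) = MTBF/(MTBF+MTTR) = 8342/(8342+31.1) = 0.996286
Series availability: 0.998328 × 0.958441 × 0.996286 = 0.953

0.953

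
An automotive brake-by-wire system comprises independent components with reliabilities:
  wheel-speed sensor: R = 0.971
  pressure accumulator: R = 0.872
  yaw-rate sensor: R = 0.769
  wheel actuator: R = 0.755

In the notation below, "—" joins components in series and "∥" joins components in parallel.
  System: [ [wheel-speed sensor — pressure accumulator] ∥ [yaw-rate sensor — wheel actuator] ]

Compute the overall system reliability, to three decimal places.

0.936

Series (wheel-speed sensor and pressure accumulator): 0.97100 × 0.87200 = 0.84671
Series (yaw-rate sensor and wheel actuator): 0.76900 × 0.75500 = 0.58060
Parallel ([0.84671] and [0.58060]): 1 − (1 − 0.84671)(1 − 0.58060) = 0.936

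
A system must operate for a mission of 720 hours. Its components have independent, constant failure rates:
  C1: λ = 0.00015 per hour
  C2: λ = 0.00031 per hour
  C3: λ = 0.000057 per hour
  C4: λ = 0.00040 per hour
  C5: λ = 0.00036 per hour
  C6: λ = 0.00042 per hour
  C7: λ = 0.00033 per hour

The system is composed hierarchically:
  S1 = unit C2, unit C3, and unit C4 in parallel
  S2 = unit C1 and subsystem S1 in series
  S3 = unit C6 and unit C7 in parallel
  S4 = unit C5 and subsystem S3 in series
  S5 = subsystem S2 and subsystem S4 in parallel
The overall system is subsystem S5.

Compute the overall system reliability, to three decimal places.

R(C1) = exp(−0.00015 × 720) = 0.89763
R(C2) = exp(−0.00031 × 720) = 0.79995
R(C3) = exp(−0.000057 × 720) = 0.95979
R(C4) = exp(−0.00040 × 720) = 0.74976
R(C5) = exp(−0.00036 × 720) = 0.77167
R(C6) = exp(−0.00042 × 720) = 0.73904
R(C7) = exp(−0.00033 × 720) = 0.78852
Parallel (C2, C3, and C4): 1 − (1 − 0.79995)(1 − 0.95979)(1 − 0.74976) = 0.99799
Series (C1 and [0.99799]): 0.89763 × 0.99799 = 0.89583
Parallel (C6 and C7): 1 − (1 − 0.73904)(1 − 0.78852) = 0.94481
Series (C5 and [0.94481]): 0.77167 × 0.94481 = 0.72908
Parallel ([0.89583] and [0.72908]): 1 − (1 − 0.89583)(1 − 0.72908) = 0.972

0.972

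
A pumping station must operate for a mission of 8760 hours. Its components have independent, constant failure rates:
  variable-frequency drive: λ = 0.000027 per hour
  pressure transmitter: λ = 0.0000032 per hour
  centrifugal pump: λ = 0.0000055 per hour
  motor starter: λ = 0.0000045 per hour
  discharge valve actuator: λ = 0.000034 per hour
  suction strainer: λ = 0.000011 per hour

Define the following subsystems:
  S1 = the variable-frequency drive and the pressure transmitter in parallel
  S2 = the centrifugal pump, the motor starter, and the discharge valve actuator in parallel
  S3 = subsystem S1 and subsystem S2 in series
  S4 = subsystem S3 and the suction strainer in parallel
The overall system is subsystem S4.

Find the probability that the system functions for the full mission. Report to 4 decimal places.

R(variable-frequency drive) = exp(−0.000027 × 8760) = 0.789370
R(pressure transmitter) = exp(−0.0000032 × 8760) = 0.972357
R(centrifugal pump) = exp(−0.0000055 × 8760) = 0.952962
R(motor starter) = exp(−0.0000045 × 8760) = 0.961347
R(discharge valve actuator) = exp(−0.000034 × 8760) = 0.742420
R(suction strainer) = exp(−0.000011 × 8760) = 0.908137
Parallel (variable-frequency drive and pressure transmitter): 1 − (1 − 0.789370)(1 − 0.972357) = 0.994178
Parallel (centrifugal pump, motor starter, and discharge valve actuator): 1 − (1 − 0.952962)(1 − 0.961347)(1 − 0.742420) = 0.999532
Series ([0.994178] and [0.999532]): 0.994178 × 0.999532 = 0.993713
Parallel ([0.993713] and suction strainer): 1 − (1 − 0.993713)(1 − 0.908137) = 0.9994

0.9994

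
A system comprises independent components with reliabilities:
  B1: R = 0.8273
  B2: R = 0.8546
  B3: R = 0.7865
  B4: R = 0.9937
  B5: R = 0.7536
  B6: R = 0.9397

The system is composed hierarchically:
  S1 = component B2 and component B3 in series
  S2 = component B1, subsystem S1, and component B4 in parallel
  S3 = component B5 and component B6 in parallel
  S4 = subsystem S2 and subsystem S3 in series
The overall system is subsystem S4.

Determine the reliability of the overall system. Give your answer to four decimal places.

0.9848

Series (B2 and B3): 0.854600 × 0.786500 = 0.672143
Parallel (B1, [0.672143], and B4): 1 − (1 − 0.827300)(1 − 0.672143)(1 − 0.993700) = 0.999643
Parallel (B5 and B6): 1 − (1 − 0.753600)(1 − 0.939700) = 0.985142
Series ([0.999643] and [0.985142]): 0.999643 × 0.985142 = 0.9848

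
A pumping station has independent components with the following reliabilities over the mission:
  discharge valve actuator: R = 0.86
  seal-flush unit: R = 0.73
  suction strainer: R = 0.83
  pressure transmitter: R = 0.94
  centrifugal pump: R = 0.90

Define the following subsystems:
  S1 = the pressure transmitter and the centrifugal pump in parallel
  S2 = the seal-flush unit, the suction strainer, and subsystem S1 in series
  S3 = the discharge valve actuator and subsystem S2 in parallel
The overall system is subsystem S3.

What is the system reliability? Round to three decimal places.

0.944

Parallel (pressure transmitter and centrifugal pump): 1 − (1 − 0.94000)(1 − 0.90000) = 0.99400
Series (seal-flush unit, suction strainer, and [0.99400]): 0.73000 × 0.83000 × 0.99400 = 0.60226
Parallel (discharge valve actuator and [0.60226]): 1 − (1 − 0.86000)(1 − 0.60226) = 0.944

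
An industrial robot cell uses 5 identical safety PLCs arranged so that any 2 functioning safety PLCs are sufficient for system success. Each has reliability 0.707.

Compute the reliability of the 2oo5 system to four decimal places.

R = Σ_{i=2}^{5} C(5,i) p^i (1−p)^{5−i} with p = 0.707
C(5,2)·0.707^2·0.293^3 = 0.125731
C(5,3)·0.707^3·0.293^2 = 0.303385
C(5,4)·0.707^4·0.293^1 = 0.366029
C(5,5)·0.707^5·0.293^0 = 0.176643
Sum = 0.9718

0.9718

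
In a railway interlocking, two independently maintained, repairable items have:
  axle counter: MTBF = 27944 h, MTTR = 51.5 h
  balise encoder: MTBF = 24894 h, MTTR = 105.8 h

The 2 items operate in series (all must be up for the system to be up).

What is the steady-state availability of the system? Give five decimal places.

0.99394

A(axle counter) = MTBF/(MTBF+MTTR) = 27944/(27944+51.5) = 0.998160
A(balise encoder) = MTBF/(MTBF+MTTR) = 24894/(24894+105.8) = 0.995768
Series availability: 0.998160 × 0.995768 = 0.99394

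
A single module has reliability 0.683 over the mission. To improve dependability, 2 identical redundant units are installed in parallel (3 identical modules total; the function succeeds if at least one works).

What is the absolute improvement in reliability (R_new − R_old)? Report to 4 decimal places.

0.2851

R_before = 0.683
R_after = 1 − (1 − 0.683)^3 = 0.9681
ΔR = 0.9681 − 0.683 = 0.2851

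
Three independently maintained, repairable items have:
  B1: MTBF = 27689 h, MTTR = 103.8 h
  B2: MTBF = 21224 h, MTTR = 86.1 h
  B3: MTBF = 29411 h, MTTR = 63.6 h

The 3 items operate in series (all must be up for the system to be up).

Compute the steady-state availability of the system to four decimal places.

0.9901

A(B1) = MTBF/(MTBF+MTTR) = 27689/(27689+103.8) = 0.996265
A(B2) = MTBF/(MTBF+MTTR) = 21224/(21224+86.1) = 0.995960
A(B3) = MTBF/(MTBF+MTTR) = 29411/(29411+63.6) = 0.997842
Series availability: 0.996265 × 0.995960 × 0.997842 = 0.9901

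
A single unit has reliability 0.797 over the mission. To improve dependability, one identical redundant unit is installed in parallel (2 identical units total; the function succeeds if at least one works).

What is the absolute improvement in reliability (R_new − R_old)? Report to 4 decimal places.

0.1618

R_before = 0.797
R_after = 1 − (1 − 0.797)^2 = 0.9588
ΔR = 0.9588 − 0.797 = 0.1618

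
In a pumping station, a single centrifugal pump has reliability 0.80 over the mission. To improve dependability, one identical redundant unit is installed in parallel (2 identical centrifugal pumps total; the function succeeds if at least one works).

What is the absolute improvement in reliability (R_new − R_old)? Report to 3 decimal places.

0.160

R_before = 0.80
R_after = 1 − (1 − 0.80)^2 = 0.960
ΔR = 0.960 − 0.80 = 0.160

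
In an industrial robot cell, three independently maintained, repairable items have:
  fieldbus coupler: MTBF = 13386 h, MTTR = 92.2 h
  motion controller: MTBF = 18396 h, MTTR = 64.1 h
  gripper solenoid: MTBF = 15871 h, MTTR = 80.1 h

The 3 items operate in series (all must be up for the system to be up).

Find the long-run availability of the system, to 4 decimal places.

0.9847

A(fieldbus coupler) = MTBF/(MTBF+MTTR) = 13386/(13386+92.2) = 0.993159
A(motion controller) = MTBF/(MTBF+MTTR) = 18396/(18396+64.1) = 0.996528
A(gripper solenoid) = MTBF/(MTBF+MTTR) = 15871/(15871+80.1) = 0.994978
Series availability: 0.993159 × 0.996528 × 0.994978 = 0.9847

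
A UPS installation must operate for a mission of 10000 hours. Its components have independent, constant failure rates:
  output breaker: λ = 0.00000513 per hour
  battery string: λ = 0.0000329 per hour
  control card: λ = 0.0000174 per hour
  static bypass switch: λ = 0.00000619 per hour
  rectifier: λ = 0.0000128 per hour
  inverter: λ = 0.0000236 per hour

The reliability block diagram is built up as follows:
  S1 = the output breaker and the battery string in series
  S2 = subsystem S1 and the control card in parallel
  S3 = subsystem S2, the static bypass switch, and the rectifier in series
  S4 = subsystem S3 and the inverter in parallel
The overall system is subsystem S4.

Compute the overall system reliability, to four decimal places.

0.9549

R(output breaker) = exp(−0.00000513 × 10000) = 0.949994
R(battery string) = exp(−0.0000329 × 10000) = 0.719643
R(control card) = exp(−0.0000174 × 10000) = 0.840297
R(static bypass switch) = exp(−0.00000619 × 10000) = 0.939977
R(rectifier) = exp(−0.0000128 × 10000) = 0.879853
R(inverter) = exp(−0.0000236 × 10000) = 0.789781
Series (output breaker and battery string): 0.949994 × 0.719643 = 0.683657
Parallel ([0.683657] and control card): 1 − (1 − 0.683657)(1 − 0.840297) = 0.949479
Series ([0.949479], static bypass switch, and rectifier): 0.949479 × 0.939977 × 0.879853 = 0.785259
Parallel ([0.785259] and inverter): 1 − (1 − 0.785259)(1 − 0.789781) = 0.9549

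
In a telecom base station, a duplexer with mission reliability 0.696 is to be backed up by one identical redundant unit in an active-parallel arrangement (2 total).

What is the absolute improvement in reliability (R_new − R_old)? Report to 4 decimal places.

0.2116

R_before = 0.696
R_after = 1 − (1 − 0.696)^2 = 0.9076
ΔR = 0.9076 − 0.696 = 0.2116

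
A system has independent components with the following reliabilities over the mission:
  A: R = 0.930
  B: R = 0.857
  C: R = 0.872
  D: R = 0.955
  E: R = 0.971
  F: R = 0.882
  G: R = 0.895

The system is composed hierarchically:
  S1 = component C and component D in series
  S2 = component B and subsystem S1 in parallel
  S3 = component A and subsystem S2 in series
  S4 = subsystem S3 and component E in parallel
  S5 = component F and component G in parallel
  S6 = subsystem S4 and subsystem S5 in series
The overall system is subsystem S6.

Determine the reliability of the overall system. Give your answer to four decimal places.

0.9850

Series (C and D): 0.872000 × 0.955000 = 0.832760
Parallel (B and [0.832760]): 1 − (1 − 0.857000)(1 − 0.832760) = 0.976085
Series (A and [0.976085]): 0.930000 × 0.976085 = 0.907759
Parallel ([0.907759] and E): 1 − (1 − 0.907759)(1 − 0.971000) = 0.997325
Parallel (F and G): 1 − (1 − 0.882000)(1 − 0.895000) = 0.987610
Series ([0.997325] and [0.987610]): 0.997325 × 0.987610 = 0.9850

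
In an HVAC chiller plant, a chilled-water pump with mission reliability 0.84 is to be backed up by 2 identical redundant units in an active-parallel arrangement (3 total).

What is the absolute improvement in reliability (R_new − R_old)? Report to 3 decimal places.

0.156

R_before = 0.84
R_after = 1 − (1 − 0.84)^3 = 0.996
ΔR = 0.996 − 0.84 = 0.156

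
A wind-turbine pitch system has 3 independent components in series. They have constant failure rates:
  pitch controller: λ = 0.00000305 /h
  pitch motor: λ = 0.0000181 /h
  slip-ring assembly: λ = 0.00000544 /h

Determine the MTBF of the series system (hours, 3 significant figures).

Series of exponential components: λ_sys = Σ λ_i
λ_sys = 0.00000305 + 0.0000181 + 0.00000544 = 2.6590e-05 /h
MTBF = 1 / λ_sys = 37600 h

37600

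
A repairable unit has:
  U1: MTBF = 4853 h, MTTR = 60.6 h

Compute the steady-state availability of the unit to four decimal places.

A(U1) = MTBF/(MTBF+MTTR) = 4853/(4853+60.6) = 0.9877

0.9877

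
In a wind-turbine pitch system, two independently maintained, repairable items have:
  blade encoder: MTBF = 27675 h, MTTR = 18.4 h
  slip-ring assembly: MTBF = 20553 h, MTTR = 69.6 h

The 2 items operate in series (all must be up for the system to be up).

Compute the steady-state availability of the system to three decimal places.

A(blade encoder) = MTBF/(MTBF+MTTR) = 27675/(27675+18.4) = 0.999336
A(slip-ring assembly) = MTBF/(MTBF+MTTR) = 20553/(20553+69.6) = 0.996625
Series availability: 0.999336 × 0.996625 = 0.996

0.996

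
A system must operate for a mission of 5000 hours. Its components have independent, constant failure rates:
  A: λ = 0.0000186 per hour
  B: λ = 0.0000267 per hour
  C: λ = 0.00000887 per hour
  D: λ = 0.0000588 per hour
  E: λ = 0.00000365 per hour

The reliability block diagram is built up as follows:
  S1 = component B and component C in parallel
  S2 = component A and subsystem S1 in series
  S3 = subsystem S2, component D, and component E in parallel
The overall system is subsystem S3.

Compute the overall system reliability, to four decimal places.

R(A) = exp(−0.0000186 × 5000) = 0.911194
R(B) = exp(−0.0000267 × 5000) = 0.875027
R(C) = exp(−0.00000887 × 5000) = 0.956619
R(D) = exp(−0.0000588 × 5000) = 0.745276
R(E) = exp(−0.00000365 × 5000) = 0.981916
Parallel (B and C): 1 − (1 − 0.875027)(1 − 0.956619) = 0.994579
Series (A and [0.994579]): 0.911194 × 0.994579 = 0.906254
Parallel ([0.906254], D, and E): 1 − (1 − 0.906254)(1 − 0.745276)(1 − 0.981916) = 0.9996

0.9996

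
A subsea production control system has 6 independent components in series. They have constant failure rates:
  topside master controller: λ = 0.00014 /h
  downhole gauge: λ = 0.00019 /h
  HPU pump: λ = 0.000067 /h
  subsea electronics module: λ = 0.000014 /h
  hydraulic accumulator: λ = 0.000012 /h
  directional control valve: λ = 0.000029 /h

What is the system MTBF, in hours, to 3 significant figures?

Series of exponential components: λ_sys = Σ λ_i
λ_sys = 0.00014 + 0.00019 + 0.000067 + 0.000014 + 0.000012 + 0.000029 = 4.5200e-04 /h
MTBF = 1 / λ_sys = 2210 h

2210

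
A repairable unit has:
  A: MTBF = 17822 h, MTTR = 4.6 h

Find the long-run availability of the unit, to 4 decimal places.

0.9997

A(A) = MTBF/(MTBF+MTTR) = 17822/(17822+4.6) = 0.9997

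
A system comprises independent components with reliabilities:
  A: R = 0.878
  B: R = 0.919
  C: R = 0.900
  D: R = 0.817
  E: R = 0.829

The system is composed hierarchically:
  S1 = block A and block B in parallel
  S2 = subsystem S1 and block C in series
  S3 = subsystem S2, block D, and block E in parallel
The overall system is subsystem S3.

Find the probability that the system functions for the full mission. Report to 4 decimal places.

Parallel (A and B): 1 − (1 − 0.878000)(1 − 0.919000) = 0.990118
Series ([0.990118] and C): 0.990118 × 0.900000 = 0.891106
Parallel ([0.891106], D, and E): 1 − (1 − 0.891106)(1 − 0.817000)(1 − 0.829000) = 0.9966

0.9966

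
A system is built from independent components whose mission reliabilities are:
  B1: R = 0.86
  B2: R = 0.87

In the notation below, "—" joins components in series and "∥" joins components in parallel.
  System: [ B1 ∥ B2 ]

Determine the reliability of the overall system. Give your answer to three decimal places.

Parallel (B1 and B2): 1 − (1 − 0.86000)(1 − 0.87000) = 0.982

0.982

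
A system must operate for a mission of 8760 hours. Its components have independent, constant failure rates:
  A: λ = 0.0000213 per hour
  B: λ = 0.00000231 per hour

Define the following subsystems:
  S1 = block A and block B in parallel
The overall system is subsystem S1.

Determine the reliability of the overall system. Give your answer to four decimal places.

R(A) = exp(−0.0000213 × 8760) = 0.829786
R(B) = exp(−0.00000231 × 8760) = 0.979968
Parallel (A and B): 1 − (1 − 0.829786)(1 − 0.979968) = 0.9966

0.9966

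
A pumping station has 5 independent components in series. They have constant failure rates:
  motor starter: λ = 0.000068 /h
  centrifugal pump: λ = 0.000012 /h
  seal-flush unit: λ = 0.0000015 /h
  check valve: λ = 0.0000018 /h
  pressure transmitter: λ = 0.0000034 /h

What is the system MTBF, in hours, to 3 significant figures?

Series of exponential components: λ_sys = Σ λ_i
λ_sys = 0.000068 + 0.000012 + 0.0000015 + 0.0000018 + 0.0000034 = 8.6700e-05 /h
MTBF = 1 / λ_sys = 11500 h

11500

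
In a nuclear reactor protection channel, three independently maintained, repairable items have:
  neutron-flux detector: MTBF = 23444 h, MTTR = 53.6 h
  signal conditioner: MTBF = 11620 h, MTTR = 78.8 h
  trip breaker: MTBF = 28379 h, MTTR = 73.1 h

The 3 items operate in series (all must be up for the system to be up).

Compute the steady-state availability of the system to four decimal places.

A(neutron-flux detector) = MTBF/(MTBF+MTTR) = 23444/(23444+53.6) = 0.997719
A(signal conditioner) = MTBF/(MTBF+MTTR) = 11620/(11620+78.8) = 0.993264
A(trip breaker) = MTBF/(MTBF+MTTR) = 28379/(28379+73.1) = 0.997431
Series availability: 0.997719 × 0.993264 × 0.997431 = 0.9885

0.9885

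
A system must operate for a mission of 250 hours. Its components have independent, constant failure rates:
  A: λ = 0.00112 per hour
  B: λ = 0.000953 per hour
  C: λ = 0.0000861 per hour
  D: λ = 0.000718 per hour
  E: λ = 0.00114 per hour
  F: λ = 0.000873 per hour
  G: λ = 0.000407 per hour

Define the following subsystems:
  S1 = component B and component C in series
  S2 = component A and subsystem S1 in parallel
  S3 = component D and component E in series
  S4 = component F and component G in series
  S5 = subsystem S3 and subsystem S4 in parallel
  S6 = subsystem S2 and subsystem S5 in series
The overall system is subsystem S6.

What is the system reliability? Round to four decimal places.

0.8481

R(A) = exp(−0.00112 × 250) = 0.755784
R(B) = exp(−0.000953 × 250) = 0.788006
R(C) = exp(−0.0000861 × 250) = 0.978705
R(D) = exp(−0.000718 × 250) = 0.835688
R(E) = exp(−0.00114 × 250) = 0.752014
R(F) = exp(−0.000873 × 250) = 0.803924
R(G) = exp(−0.000407 × 250) = 0.903255
Series (B and C): 0.788006 × 0.978705 = 0.771225
Parallel (A and [0.771225]): 1 − (1 − 0.755784)(1 − 0.771225) = 0.944129
Series (D and E): 0.835688 × 0.752014 = 0.628449
Series (F and G): 0.803924 × 0.903255 = 0.726148
Parallel ([0.628449] and [0.726148]): 1 − (1 − 0.628449)(1 − 0.726148) = 0.898250
Series ([0.944129] and [0.898250]): 0.944129 × 0.898250 = 0.8481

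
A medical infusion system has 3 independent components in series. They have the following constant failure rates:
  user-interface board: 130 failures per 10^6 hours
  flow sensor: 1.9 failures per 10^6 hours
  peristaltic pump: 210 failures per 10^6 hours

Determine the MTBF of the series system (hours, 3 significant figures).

Series of exponential components: λ_sys = Σ λ_i
λ_sys = 0.00013 + 0.0000019 + 0.00021 = 3.4190e-04 /h
MTBF = 1 / λ_sys = 2920 h

2920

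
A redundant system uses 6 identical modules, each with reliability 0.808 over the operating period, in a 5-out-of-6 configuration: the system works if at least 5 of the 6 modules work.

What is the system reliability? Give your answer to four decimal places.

R = Σ_{i=5}^{6} C(6,i) p^i (1−p)^{6−i} with p = 0.808
C(6,5)·0.808^5·0.192^1 = 0.396743
C(6,6)·0.808^6·0.192^0 = 0.278271
Sum = 0.6750

0.6750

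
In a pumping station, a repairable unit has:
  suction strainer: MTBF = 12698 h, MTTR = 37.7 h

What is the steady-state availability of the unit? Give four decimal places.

0.9970

A(suction strainer) = MTBF/(MTBF+MTTR) = 12698/(12698+37.7) = 0.9970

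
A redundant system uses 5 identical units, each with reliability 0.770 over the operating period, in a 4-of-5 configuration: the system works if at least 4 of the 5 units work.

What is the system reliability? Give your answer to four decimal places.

0.6749

R = Σ_{i=4}^{5} C(5,i) p^i (1−p)^{5−i} with p = 0.770
C(5,4)·0.770^4·0.230^1 = 0.404260
C(5,5)·0.770^5·0.230^0 = 0.270678
Sum = 0.6749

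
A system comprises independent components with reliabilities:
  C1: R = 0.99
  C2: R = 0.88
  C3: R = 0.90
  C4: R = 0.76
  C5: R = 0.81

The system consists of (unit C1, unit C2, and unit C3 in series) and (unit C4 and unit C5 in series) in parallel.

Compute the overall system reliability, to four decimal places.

0.9170

Series (C1, C2, and C3): 0.990000 × 0.880000 × 0.900000 = 0.784080
Series (C4 and C5): 0.760000 × 0.810000 = 0.615600
Parallel ([0.784080] and [0.615600]): 1 − (1 − 0.784080)(1 − 0.615600) = 0.9170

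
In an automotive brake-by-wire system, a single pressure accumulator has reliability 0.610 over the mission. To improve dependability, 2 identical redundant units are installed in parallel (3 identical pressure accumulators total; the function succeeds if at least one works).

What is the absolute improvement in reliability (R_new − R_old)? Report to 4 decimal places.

0.3307

R_before = 0.610
R_after = 1 − (1 − 0.610)^3 = 0.9407
ΔR = 0.9407 − 0.610 = 0.3307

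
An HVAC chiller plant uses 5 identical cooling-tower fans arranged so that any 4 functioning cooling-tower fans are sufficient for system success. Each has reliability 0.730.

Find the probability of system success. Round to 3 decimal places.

0.591

R = Σ_{i=4}^{5} C(5,i) p^i (1−p)^{5−i} with p = 0.730
C(5,4)·0.730^4·0.270^1 = 0.38338
C(5,5)·0.730^5·0.270^0 = 0.20731
Sum = 0.591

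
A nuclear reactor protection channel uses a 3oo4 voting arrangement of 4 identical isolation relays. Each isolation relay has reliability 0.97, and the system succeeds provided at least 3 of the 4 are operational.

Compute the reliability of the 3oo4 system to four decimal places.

0.9948

R = Σ_{i=3}^{4} C(4,i) p^i (1−p)^{4−i} with p = 0.97
C(4,3)·0.97^3·0.03^1 = 0.109521
C(4,4)·0.97^4·0.03^0 = 0.885293
Sum = 0.9948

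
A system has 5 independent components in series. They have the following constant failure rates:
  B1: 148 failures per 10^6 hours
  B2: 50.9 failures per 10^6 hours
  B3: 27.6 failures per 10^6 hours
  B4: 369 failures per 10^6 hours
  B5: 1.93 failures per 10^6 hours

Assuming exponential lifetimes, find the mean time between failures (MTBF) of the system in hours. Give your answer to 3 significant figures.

1670

Series of exponential components: λ_sys = Σ λ_i
λ_sys = 0.000148 + 0.0000509 + 0.0000276 + 0.000369 + 0.00000193 = 5.9743e-04 /h
MTBF = 1 / λ_sys = 1670 h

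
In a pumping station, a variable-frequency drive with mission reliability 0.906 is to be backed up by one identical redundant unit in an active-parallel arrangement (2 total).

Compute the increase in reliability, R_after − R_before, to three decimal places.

0.085

R_before = 0.906
R_after = 1 − (1 − 0.906)^2 = 0.991
ΔR = 0.991 − 0.906 = 0.085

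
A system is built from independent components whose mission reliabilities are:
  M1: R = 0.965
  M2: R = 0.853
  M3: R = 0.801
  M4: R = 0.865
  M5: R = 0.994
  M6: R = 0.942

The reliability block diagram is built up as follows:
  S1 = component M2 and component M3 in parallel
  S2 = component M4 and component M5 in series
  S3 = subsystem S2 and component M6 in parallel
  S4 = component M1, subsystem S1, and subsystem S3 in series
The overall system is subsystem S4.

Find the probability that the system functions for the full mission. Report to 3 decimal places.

Parallel (M2 and M3): 1 − (1 − 0.85300)(1 − 0.80100) = 0.97075
Series (M4 and M5): 0.86500 × 0.99400 = 0.85981
Parallel ([0.85981] and M6): 1 − (1 − 0.85981)(1 − 0.94200) = 0.99187
Series (M1, [0.97075], and [0.99187]): 0.96500 × 0.97075 × 0.99187 = 0.929

0.929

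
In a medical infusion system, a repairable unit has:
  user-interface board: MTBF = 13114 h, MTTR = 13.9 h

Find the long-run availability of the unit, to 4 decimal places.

A(user-interface board) = MTBF/(MTBF+MTTR) = 13114/(13114+13.9) = 0.9989

0.9989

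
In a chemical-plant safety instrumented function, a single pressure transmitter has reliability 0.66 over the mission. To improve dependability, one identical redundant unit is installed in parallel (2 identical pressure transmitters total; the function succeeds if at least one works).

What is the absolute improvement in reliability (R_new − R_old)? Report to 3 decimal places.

0.224

R_before = 0.66
R_after = 1 − (1 − 0.66)^2 = 0.884
ΔR = 0.884 − 0.66 = 0.224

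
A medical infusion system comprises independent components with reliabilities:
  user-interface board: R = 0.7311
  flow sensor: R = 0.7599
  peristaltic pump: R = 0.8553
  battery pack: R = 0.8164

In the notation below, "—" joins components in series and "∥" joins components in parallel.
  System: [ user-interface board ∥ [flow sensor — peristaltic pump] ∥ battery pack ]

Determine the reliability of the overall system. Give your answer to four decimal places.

0.9827

Series (flow sensor and peristaltic pump): 0.759900 × 0.855300 = 0.649942
Parallel (user-interface board, [0.649942], and battery pack): 1 − (1 − 0.731100)(1 − 0.649942)(1 − 0.816400) = 0.9827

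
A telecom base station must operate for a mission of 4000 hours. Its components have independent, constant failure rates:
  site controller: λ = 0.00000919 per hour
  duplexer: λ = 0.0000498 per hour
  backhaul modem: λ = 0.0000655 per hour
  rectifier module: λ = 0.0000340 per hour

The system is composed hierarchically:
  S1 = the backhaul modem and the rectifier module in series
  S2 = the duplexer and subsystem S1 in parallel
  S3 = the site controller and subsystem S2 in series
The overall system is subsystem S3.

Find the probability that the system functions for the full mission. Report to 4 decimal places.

0.9067

R(site controller) = exp(−0.00000919 × 4000) = 0.963907
R(duplexer) = exp(−0.0000498 × 4000) = 0.819386
R(backhaul modem) = exp(−0.0000655 × 4000) = 0.769511
R(rectifier module) = exp(−0.0000340 × 4000) = 0.872843
Series (backhaul modem and rectifier module): 0.769511 × 0.872843 = 0.671662
Parallel (duplexer and [0.671662]): 1 − (1 − 0.819386)(1 − 0.671662) = 0.940698
Series (site controller and [0.940698]): 0.963907 × 0.940698 = 0.9067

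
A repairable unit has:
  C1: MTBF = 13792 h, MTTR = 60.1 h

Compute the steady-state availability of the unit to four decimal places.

A(C1) = MTBF/(MTBF+MTTR) = 13792/(13792+60.1) = 0.9957

0.9957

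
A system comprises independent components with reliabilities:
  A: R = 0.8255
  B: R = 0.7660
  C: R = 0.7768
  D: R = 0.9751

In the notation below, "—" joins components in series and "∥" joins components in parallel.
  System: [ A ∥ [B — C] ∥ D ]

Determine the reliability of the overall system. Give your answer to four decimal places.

Series (B and C): 0.766000 × 0.776800 = 0.595029
Parallel (A, [0.595029], and D): 1 − (1 − 0.825500)(1 − 0.595029)(1 − 0.975100) = 0.9982

0.9982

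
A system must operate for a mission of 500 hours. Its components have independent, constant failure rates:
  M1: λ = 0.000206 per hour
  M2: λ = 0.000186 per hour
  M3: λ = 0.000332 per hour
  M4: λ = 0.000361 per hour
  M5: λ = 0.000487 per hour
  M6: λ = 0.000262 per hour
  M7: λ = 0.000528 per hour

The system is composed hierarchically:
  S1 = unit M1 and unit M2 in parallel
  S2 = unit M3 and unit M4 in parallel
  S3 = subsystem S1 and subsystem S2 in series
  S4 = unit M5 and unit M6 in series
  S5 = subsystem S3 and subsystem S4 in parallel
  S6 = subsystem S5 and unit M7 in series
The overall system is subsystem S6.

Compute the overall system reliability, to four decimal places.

R(M1) = exp(−0.000206 × 500) = 0.902127
R(M2) = exp(−0.000186 × 500) = 0.911194
R(M3) = exp(−0.000332 × 500) = 0.847046
R(M4) = exp(−0.000361 × 500) = 0.834853
R(M5) = exp(−0.000487 × 500) = 0.783879
R(M6) = exp(−0.000262 × 500) = 0.877218
R(M7) = exp(−0.000528 × 500) = 0.767974
Parallel (M1 and M2): 1 − (1 − 0.902127)(1 − 0.911194) = 0.991308
Parallel (M3 and M4): 1 − (1 − 0.847046)(1 − 0.834853) = 0.974740
Series ([0.991308] and [0.974740]): 0.991308 × 0.974740 = 0.966268
Series (M5 and M6): 0.783879 × 0.877218 = 0.687633
Parallel ([0.966268] and [0.687633]): 1 − (1 − 0.966268)(1 − 0.687633) = 0.989463
Series ([0.989463] and M7): 0.989463 × 0.767974 = 0.7599

0.7599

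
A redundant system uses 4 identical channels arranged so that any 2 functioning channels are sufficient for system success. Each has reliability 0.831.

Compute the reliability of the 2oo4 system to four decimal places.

0.9831

R = Σ_{i=2}^{4} C(4,i) p^i (1−p)^{4−i} with p = 0.831
C(4,2)·0.831^2·0.169^2 = 0.118339
C(4,3)·0.831^3·0.169^1 = 0.387927
C(4,4)·0.831^4·0.169^0 = 0.476874
Sum = 0.9831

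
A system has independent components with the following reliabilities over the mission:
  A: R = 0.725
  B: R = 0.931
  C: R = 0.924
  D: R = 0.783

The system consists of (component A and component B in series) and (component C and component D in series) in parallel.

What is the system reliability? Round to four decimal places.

Series (A and B): 0.725000 × 0.931000 = 0.674975
Series (C and D): 0.924000 × 0.783000 = 0.723492
Parallel ([0.674975] and [0.723492]): 1 − (1 − 0.674975)(1 − 0.723492) = 0.9101

0.9101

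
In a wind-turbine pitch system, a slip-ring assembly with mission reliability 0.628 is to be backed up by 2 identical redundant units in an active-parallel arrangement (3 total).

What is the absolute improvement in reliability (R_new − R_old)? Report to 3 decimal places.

0.321

R_before = 0.628
R_after = 1 − (1 − 0.628)^3 = 0.949
ΔR = 0.949 − 0.628 = 0.321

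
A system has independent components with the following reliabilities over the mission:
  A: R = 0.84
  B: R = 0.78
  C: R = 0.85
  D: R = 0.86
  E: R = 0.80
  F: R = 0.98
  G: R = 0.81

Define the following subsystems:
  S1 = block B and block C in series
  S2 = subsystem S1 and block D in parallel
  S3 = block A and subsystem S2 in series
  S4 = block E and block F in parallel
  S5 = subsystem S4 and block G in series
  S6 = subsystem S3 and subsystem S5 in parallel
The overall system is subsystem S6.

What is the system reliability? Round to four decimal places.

Series (B and C): 0.780000 × 0.850000 = 0.663000
Parallel ([0.663000] and D): 1 − (1 − 0.663000)(1 − 0.860000) = 0.952820
Series (A and [0.952820]): 0.840000 × 0.952820 = 0.800369
Parallel (E and F): 1 − (1 − 0.800000)(1 − 0.980000) = 0.996000
Series ([0.996000] and G): 0.996000 × 0.810000 = 0.806760
Parallel ([0.800369] and [0.806760]): 1 − (1 − 0.800369)(1 − 0.806760) = 0.9614

0.9614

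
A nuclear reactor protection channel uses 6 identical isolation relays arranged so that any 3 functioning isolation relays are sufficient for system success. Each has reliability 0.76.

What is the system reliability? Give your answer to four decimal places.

0.9674

R = Σ_{i=3}^{6} C(6,i) p^i (1−p)^{6−i} with p = 0.76
C(6,3)·0.76^3·0.24^3 = 0.121368
C(6,4)·0.76^4·0.24^2 = 0.288249
C(6,5)·0.76^5·0.24^1 = 0.365116
C(6,6)·0.76^6·0.24^0 = 0.192700
Sum = 0.9674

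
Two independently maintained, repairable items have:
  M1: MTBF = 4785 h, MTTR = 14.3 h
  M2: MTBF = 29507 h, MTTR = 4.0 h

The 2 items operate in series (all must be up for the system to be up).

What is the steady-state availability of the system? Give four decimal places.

A(M1) = MTBF/(MTBF+MTTR) = 4785/(4785+14.3) = 0.997020
A(M2) = MTBF/(MTBF+MTTR) = 29507/(29507+4.0) = 0.999864
Series availability: 0.997020 × 0.999864 = 0.9969

0.9969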